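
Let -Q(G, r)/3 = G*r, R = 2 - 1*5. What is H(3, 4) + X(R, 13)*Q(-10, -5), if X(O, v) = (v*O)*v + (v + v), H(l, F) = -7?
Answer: 72143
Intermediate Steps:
R = -3 (R = 2 - 5 = -3)
X(O, v) = 2*v + O*v² (X(O, v) = (O*v)*v + 2*v = O*v² + 2*v = 2*v + O*v²)
Q(G, r) = -3*G*r
H(3, 4) + X(R, 13)*Q(-10, -5) = -7 + (13*(2 - 3*13))*(-3*(-10)*(-5)) = -7 + (13*(2 - 39))*(-150) = -7 + (13*(-37))*(-150) = -7 - 481*(-150) = -7 + 72150 = 72143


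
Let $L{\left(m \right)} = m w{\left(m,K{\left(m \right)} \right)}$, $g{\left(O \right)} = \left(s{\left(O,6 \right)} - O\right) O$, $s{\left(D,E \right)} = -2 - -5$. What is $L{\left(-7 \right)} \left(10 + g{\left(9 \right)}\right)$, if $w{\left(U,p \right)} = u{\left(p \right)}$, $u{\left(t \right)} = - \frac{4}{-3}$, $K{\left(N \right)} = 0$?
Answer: $\frac{1232}{3} \approx 410.67$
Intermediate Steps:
$s{\left(D,E \right)} = 3$ ($s{\left(D,E \right)} = -2 + 5 = 3$)
$u{\left(t \right)} = \frac{4}{3}$ ($u{\left(t \right)} = \left(-4\right) \left(- \frac{1}{3}\right) = \frac{4}{3}$)
$w{\left(U,p \right)} = \frac{4}{3}$
$g{\left(O \right)} = O \left(3 - O\right)$ ($g{\left(O \right)} = \left(3 - O\right) O = O \left(3 - O\right)$)
$L{\left(m \right)} = \frac{4 m}{3}$ ($L{\left(m \right)} = m \frac{4}{3} = \frac{4 m}{3}$)
$L{\left(-7 \right)} \left(10 + g{\left(9 \right)}\right) = \frac{4}{3} \left(-7\right) \left(10 + 9 \left(3 - 9\right)\right) = - \frac{28 \left(10 + 9 \left(3 - 9\right)\right)}{3} = - \frac{28 \left(10 + 9 \left(-6\right)\right)}{3} = - \frac{28 \left(10 - 54\right)}{3} = \left(- \frac{28}{3}\right) \left(-44\right) = \frac{1232}{3}$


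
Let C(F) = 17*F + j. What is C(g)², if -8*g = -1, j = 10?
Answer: 9409/64 ≈ 147.02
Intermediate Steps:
g = ⅛ (g = -⅛*(-1) = ⅛ ≈ 0.12500)
C(F) = 10 + 17*F (C(F) = 17*F + 10 = 10 + 17*F)
C(g)² = (10 + 17*(⅛))² = (10 + 17/8)² = (97/8)² = 9409/64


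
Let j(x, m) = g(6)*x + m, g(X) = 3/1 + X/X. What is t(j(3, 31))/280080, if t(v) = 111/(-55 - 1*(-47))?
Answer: -37/746880 ≈ -4.9539e-5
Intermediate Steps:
g(X) = 4 (g(X) = 3*1 + 1 = 3 + 1 = 4)
j(x, m) = m + 4*x (j(x, m) = 4*x + m = m + 4*x)
t(v) = -111/8 (t(v) = 111/(-55 + 47) = 111/(-8) = 111*(-⅛) = -111/8)
t(j(3, 31))/280080 = -111/8/280080 = -111/8*1/280080 = -37/746880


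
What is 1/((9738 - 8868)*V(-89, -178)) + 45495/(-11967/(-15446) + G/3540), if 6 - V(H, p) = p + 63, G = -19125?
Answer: -323297663196203/32886032190 ≈ -9830.8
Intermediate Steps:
V(H, p) = -57 - p (V(H, p) = 6 - (p + 63) = 6 - (63 + p) = 6 + (-63 - p) = -57 - p)
1/((9738 - 8868)*V(-89, -178)) + 45495/(-11967/(-15446) + G/3540) = 1/((9738 - 8868)*(-57 - 1*(-178))) + 45495/(-11967/(-15446) - 19125/3540) = 1/(870*(-57 + 178)) + 45495/(-11967*(-1/15446) - 19125*1/3540) = (1/870)/121 + 45495/(11967/15446 - 1275/236) = (1/870)*(1/121) + 45495/(-8434719/1822628) = 1/105270 + 45495*(-1822628/8434719) = 1/105270 - 3071128180/312397 = -323297663196203/32886032190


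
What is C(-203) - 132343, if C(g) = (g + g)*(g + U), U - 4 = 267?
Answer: -159951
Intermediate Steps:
U = 271 (U = 4 + 267 = 271)
C(g) = 2*g*(271 + g) (C(g) = (g + g)*(g + 271) = (2*g)*(271 + g) = 2*g*(271 + g))
C(-203) - 132343 = 2*(-203)*(271 - 203) - 132343 = 2*(-203)*68 - 132343 = -27608 - 132343 = -159951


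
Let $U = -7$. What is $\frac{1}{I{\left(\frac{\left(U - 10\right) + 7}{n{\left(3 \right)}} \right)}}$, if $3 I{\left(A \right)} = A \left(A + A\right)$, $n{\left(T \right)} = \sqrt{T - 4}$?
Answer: $- \frac{3}{200} \approx -0.015$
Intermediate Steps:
$n{\left(T \right)} = \sqrt{-4 + T}$
$I{\left(A \right)} = \frac{2 A^{2}}{3}$ ($I{\left(A \right)} = \frac{A \left(A + A\right)}{3} = \frac{A 2 A}{3} = \frac{2 A^{2}}{3}$)
$\frac{1}{I{\left(\frac{\left(U - 10\right) + 7}{n{\left(3 \right)}} \right)}} = \frac{1}{\frac{2}{3} \left(\frac{\left(-7 - 10\right) + 7}{\sqrt{-4 + 3}}\right)^{2}} = \frac{1}{\frac{2}{3} \left(\frac{-17 + 7}{\sqrt{-1}}\right)^{2}} = \frac{1}{\frac{2}{3} \left(- \frac{10}{i}\right)^{2}} = \frac{1}{\frac{2}{3} \left(- 10 \left(- i\right)\right)^{2}} = \frac{1}{\frac{2}{3} \left(10 i\right)^{2}} = \frac{1}{\frac{2}{3} \left(-100\right)} = \frac{1}{- \frac{200}{3}} = - \frac{3}{200}$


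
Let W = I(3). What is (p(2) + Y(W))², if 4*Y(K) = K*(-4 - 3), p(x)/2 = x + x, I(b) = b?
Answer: 121/16 ≈ 7.5625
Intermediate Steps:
W = 3
p(x) = 4*x (p(x) = 2*(x + x) = 2*(2*x) = 4*x)
Y(K) = -7*K/4 (Y(K) = (K*(-4 - 3))/4 = (K*(-7))/4 = (-7*K)/4 = -7*K/4)
(p(2) + Y(W))² = (4*2 - 7/4*3)² = (8 - 21/4)² = (11/4)² = 121/16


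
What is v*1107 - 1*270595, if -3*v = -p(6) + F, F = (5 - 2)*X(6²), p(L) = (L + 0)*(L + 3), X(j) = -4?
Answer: -246241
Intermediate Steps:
p(L) = L*(3 + L)
F = -12 (F = (5 - 2)*(-4) = 3*(-4) = -12)
v = 22 (v = -(-6*(3 + 6) - 12)/3 = -(-6*9 - 12)/3 = -(-1*54 - 12)/3 = -(-54 - 12)/3 = -⅓*(-66) = 22)
v*1107 - 1*270595 = 22*1107 - 1*270595 = 24354 - 270595 = -246241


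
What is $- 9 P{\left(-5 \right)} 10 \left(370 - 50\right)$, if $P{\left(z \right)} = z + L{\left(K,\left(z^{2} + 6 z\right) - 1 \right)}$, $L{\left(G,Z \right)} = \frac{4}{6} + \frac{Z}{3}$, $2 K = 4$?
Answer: $182400$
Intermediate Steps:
$K = 2$ ($K = \frac{1}{2} \cdot 4 = 2$)
$L{\left(G,Z \right)} = \frac{2}{3} + \frac{Z}{3}$ ($L{\left(G,Z \right)} = 4 \cdot \frac{1}{6} + Z \frac{1}{3} = \frac{2}{3} + \frac{Z}{3}$)
$P{\left(z \right)} = \frac{1}{3} + 3 z + \frac{z^{2}}{3}$ ($P{\left(z \right)} = z + \left(\frac{2}{3} + \frac{\left(z^{2} + 6 z\right) - 1}{3}\right) = z + \left(\frac{2}{3} + \frac{-1 + z^{2} + 6 z}{3}\right) = z + \left(\frac{2}{3} + \left(- \frac{1}{3} + 2 z + \frac{z^{2}}{3}\right)\right) = z + \left(\frac{1}{3} + 2 z + \frac{z^{2}}{3}\right) = \frac{1}{3} + 3 z + \frac{z^{2}}{3}$)
$- 9 P{\left(-5 \right)} 10 \left(370 - 50\right) = - 9 \left(\frac{1}{3} + 3 \left(-5\right) + \frac{\left(-5\right)^{2}}{3}\right) 10 \left(370 - 50\right) = - 9 \left(\frac{1}{3} - 15 + \frac{1}{3} \cdot 25\right) 10 \cdot 320 = - 9 \left(\frac{1}{3} - 15 + \frac{25}{3}\right) 10 \cdot 320 = \left(-9\right) \left(- \frac{19}{3}\right) 10 \cdot 320 = 57 \cdot 10 \cdot 320 = 570 \cdot 320 = 182400$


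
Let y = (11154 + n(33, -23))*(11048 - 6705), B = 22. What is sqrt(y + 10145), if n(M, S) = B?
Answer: sqrt(48547513) ≈ 6967.6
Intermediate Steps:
n(M, S) = 22
y = 48537368 (y = (11154 + 22)*(11048 - 6705) = 11176*4343 = 48537368)
sqrt(y + 10145) = sqrt(48537368 + 10145) = sqrt(48547513)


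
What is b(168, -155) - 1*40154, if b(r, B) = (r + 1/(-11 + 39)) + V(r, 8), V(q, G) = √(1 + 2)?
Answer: -1119607/28 + √3 ≈ -39984.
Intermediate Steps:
V(q, G) = √3
b(r, B) = 1/28 + r + √3 (b(r, B) = (r + 1/(-11 + 39)) + √3 = (r + 1/28) + √3 = (1/28 + r) + √3 = 1/28 + r + √3)
b(168, -155) - 1*40154 = (1/28 + 168 + √3) - 1*40154 = (4705/28 + √3) - 40154 = -1119607/28 + √3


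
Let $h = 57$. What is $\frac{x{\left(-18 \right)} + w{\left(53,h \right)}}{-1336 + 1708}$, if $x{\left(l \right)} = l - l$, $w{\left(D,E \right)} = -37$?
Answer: $- \frac{37}{372} \approx -0.099462$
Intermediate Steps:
$x{\left(l \right)} = 0$
$\frac{x{\left(-18 \right)} + w{\left(53,h \right)}}{-1336 + 1708} = \frac{0 - 37}{-1336 + 1708} = - \frac{37}{372}$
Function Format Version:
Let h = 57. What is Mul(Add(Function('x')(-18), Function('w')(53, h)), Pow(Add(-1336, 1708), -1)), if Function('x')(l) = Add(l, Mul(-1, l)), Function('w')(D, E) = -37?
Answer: Rational(-37, 372) ≈ -0.099462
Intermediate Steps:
Function('x')(l) = 0
Mul(Add(Function('x')(-18), Function('w')(53, h)), Pow(Add(-1336, 1708), -1)) = Mul(Add(0, -37), Pow(Add(-1336, 1708), -1)) = Mul(-37, Pow(372, -1)) = Mul(-37, Rational(1, 372)) = Rational(-37, 372)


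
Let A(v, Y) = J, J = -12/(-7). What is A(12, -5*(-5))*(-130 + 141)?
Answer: 132/7 ≈ 18.857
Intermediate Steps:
J = 12/7 (J = -12*(-⅐) = 12/7 ≈ 1.7143)
A(v, Y) = 12/7
A(12, -5*(-5))*(-130 + 141) = 12*(-130 + 141)/7 = (12/7)*11 = 132/7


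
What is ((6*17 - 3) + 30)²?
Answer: 16641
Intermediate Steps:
((6*17 - 3) + 30)² = ((102 - 3) + 30)² = (99 + 30)² = 129² = 16641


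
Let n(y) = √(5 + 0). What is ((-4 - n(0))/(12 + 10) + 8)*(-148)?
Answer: -12728/11 + 74*√5/11 ≈ -1142.0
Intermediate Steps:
n(y) = √5
((-4 - n(0))/(12 + 10) + 8)*(-148) = ((-4 - √5)/(12 + 10) + 8)*(-148) = ((-4 - √5)/22 + 8)*(-148) = ((-2/11 - √5/22) + 8)*(-148) = (86/11 - √5/22)*(-148) = -12728/11 + 74*√5/11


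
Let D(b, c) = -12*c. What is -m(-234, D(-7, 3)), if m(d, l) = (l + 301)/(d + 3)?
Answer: 265/231 ≈ 1.1472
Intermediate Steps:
m(d, l) = (301 + l)/(3 + d)
-m(-234, D(-7, 3)) = -(301 - 12*3)/(3 - 234) = -(301 - 36)/(-231) = -(-1)*265/231 = -1*(-265/231) = 265/231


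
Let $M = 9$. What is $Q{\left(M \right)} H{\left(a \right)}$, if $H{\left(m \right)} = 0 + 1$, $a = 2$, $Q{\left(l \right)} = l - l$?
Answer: $0$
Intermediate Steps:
$Q{\left(l \right)} = 0$
$H{\left(m \right)} = 1$
$Q{\left(M \right)} H{\left(a \right)} = 0 \cdot 1 = 0$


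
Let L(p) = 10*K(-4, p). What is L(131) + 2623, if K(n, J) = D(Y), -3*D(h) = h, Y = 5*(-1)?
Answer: 7919/3 ≈ 2639.7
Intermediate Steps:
Y = -5
D(h) = -h/3
K(n, J) = 5/3 (K(n, J) = -⅓*(-5) = 5/3)
L(p) = 50/3 (L(p) = 10*(5/3) = 50/3)
L(131) + 2623 = 50/3 + 2623 = 7919/3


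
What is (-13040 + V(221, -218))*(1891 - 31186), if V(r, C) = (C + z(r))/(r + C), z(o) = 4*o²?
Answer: -1523593890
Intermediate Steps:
V(r, C) = (C + 4*r²)/(C + r) (V(r, C) = (C + 4*r²)/(r + C) = (C + 4*r²)/(C + r))
(-13040 + V(221, -218))*(1891 - 31186) = (-13040 + (-218 + 4*221²)/(-218 + 221))*(1891 - 31186) = (-13040 + (-218 + 4*48841)/3)*(-29295) = (-13040 + (-218 + 195364)/3)*(-29295) = (-13040 + (⅓)*195146)*(-29295) = (-13040 + 195146/3)*(-29295) = (156026/3)*(-29295) = -1523593890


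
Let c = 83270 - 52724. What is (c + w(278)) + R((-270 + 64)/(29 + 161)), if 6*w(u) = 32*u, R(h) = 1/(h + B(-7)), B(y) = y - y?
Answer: 9896573/309 ≈ 32028.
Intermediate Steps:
B(y) = 0
c = 30546
R(h) = 1/h (R(h) = 1/(h + 0) = 1/h)
w(u) = 16*u/3 (w(u) = (32*u)/6 = 16*u/3)
(c + w(278)) + R((-270 + 64)/(29 + 161)) = (30546 + (16/3)*278) + 1/((-270 + 64)/(29 + 161)) = (30546 + 4448/3) + 1/(-206/190) = 96086/3 + 1/(-206*1/190) = 96086/3 + 1/(-103/95) = 96086/3 - 95/103 = 9896573/309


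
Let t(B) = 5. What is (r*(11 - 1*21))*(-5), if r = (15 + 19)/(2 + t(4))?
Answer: 1700/7 ≈ 242.86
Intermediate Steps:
r = 34/7 (r = (15 + 19)/(2 + 5) = 34/7 ≈ 4.8571)
(r*(11 - 1*21))*(-5) = (34*(11 - 1*21)/7)*(-5) = (34*(11 - 21)/7)*(-5) = ((34/7)*(-10))*(-5) = -340/7*(-5) = 1700/7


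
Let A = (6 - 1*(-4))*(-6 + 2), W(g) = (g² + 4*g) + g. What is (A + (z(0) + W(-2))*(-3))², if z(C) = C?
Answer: 484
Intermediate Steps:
W(g) = g² + 5*g
A = -40 (A = (6 + 4)*(-4) = 10*(-4) = -40)
(A + (z(0) + W(-2))*(-3))² = (-40 + (0 - 2*(5 - 2))*(-3))² = (-40 + (0 - 2*3)*(-3))² = (-40 + (0 - 6)*(-3))² = (-40 - 6*(-3))² = (-40 + 18)² = (-22)² = 484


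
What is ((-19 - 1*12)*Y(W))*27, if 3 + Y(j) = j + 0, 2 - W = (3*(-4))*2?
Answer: -19251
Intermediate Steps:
W = 26 (W = 2 - 3*(-4)*2 = 2 - (-12)*2 = 2 - 1*(-24) = 2 + 24 = 26)
Y(j) = -3 + j (Y(j) = -3 + (j + 0) = -3 + j)
((-19 - 1*12)*Y(W))*27 = ((-19 - 1*12)*(-3 + 26))*27 = ((-19 - 12)*23)*27 = -31*23*27 = -713*27 = -19251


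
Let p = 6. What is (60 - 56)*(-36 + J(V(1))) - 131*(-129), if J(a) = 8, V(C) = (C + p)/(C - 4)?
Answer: 16787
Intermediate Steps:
V(C) = (6 + C)/(-4 + C) (V(C) = (C + 6)/(C - 4) = (6 + C)/(-4 + C))
(60 - 56)*(-36 + J(V(1))) - 131*(-129) = (60 - 56)*(-36 + 8) - 131*(-129) = 4*(-28) + 16899 = -112 + 16899 = 16787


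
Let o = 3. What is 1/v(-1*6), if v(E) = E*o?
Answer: -1/18 ≈ -0.055556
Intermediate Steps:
v(E) = 3*E (v(E) = E*3 = 3*E)
1/v(-1*6) = 1/(3*(-1*6)) = 1/(3*(-6)) = 1/(-18) = -1/18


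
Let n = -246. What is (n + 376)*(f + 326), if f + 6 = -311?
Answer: 1170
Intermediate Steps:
f = -317 (f = -6 - 311 = -317)
(n + 376)*(f + 326) = (-246 + 376)*(-317 + 326) = 130*9 = 1170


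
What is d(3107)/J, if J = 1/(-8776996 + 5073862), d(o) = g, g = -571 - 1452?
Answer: 7491440082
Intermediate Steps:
g = -2023
d(o) = -2023
J = -1/3703134 (J = 1/(-3703134) = -1/3703134 ≈ -2.7004e-7)
d(3107)/J = -2023/(-1/3703134) = -2023*(-3703134) = 7491440082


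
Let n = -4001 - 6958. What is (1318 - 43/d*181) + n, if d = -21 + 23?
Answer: -27065/2 ≈ -13533.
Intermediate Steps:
d = 2
n = -10959
(1318 - 43/d*181) + n = (1318 - 43/2*181) - 10959 = (1318 - 7783/2) - 10959 = -5147/2 - 10959 = -27065/2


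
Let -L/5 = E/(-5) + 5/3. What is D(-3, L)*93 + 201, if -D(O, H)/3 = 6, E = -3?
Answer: -1473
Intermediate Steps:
L = -34/3 (L = -5*(-3/(-5) + 5/3) = -5*(-3*(-⅕) + 5*(⅓)) = -5*(⅗ + 5/3) = -5*34/15 = -34/3 ≈ -11.333)
D(O, H) = -18 (D(O, H) = -3*6 = -18)
D(-3, L)*93 + 201 = -18*93 + 201 = -1674 + 201 = -1473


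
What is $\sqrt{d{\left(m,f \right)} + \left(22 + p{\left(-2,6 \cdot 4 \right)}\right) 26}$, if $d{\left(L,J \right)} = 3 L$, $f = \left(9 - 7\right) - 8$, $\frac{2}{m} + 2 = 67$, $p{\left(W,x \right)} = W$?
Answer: $\frac{\sqrt{2197390}}{65} \approx 22.806$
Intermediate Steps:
$m = \frac{2}{65}$ ($m = \frac{2}{-2 + 67} = \frac{2}{65} \approx 0.030769$)
$f = -6$ ($f = 2 - 8 = -6$)
$\sqrt{d{\left(m,f \right)} + \left(22 + p{\left(-2,6 \cdot 4 \right)}\right) 26} = \sqrt{3 \cdot \frac{2}{65} + \left(22 - 2\right) 26} = \sqrt{\frac{6}{65} + 20 \cdot 26} = \sqrt{\frac{6}{65} + 520} = \sqrt{\frac{33806}{65}} = \frac{\sqrt{2197390}}{65}$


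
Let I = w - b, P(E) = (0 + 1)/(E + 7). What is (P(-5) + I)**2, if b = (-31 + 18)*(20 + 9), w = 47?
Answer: 720801/4 ≈ 1.8020e+5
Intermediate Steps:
b = -377 (b = -13*29 = -377)
P(E) = 1/(7 + E)
I = 424 (I = 47 - 1*(-377) = 47 + 377 = 424)
(P(-5) + I)**2 = (1/(7 - 5) + 424)**2 = (1/2 + 424)**2 = (849/2)**2 = 720801/4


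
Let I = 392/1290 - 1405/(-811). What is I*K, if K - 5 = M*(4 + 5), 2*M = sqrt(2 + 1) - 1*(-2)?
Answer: 14912534/523095 + 3195543*sqrt(3)/348730 ≈ 44.380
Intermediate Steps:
M = 1 + sqrt(3)/2 (M = (sqrt(2 + 1) - 1*(-2))/2 = (sqrt(3) + 2)/2 = (2 + sqrt(3))/2 = 1 + sqrt(3)/2 ≈ 1.8660)
I = 1065181/523095 (I = 392*(1/1290) - 1405*(-1/811) = 196/645 + 1405/811 = 1065181/523095 ≈ 2.0363)
K = 14 + 9*sqrt(3)/2 (K = 5 + (1 + sqrt(3)/2)*(4 + 5) = 5 + (1 + sqrt(3)/2)*9 = 5 + (9 + 9*sqrt(3)/2) = 14 + 9*sqrt(3)/2 ≈ 21.794)
I*K = 1065181*(14 + 9*sqrt(3)/2)/523095 = 14912534/523095 + 3195543*sqrt(3)/348730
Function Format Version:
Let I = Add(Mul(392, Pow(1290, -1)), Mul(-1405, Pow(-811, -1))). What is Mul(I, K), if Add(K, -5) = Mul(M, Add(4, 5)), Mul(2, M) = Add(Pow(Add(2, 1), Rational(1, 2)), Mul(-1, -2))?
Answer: Add(Rational(14912534, 523095), Mul(Rational(3195543, 348730), Pow(3, Rational(1, 2)))) ≈ 44.380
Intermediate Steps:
M = Add(1, Mul(Rational(1, 2), Pow(3, Rational(1, 2)))) (M = Mul(Rational(1, 2), Add(Pow(Add(2, 1), Rational(1, 2)), Mul(-1, -2))) = Mul(Rational(1, 2), Add(Pow(3, Rational(1, 2)), 2)) = Mul(Rational(1, 2), Add(2, Pow(3, Rational(1, 2)))) = Add(1, Mul(Rational(1, 2), Pow(3, Rational(1, 2)))) ≈ 1.8660)
I = Rational(1065181, 523095) (I = Add(Mul(392, Rational(1, 1290)), Mul(-1405, Rational(-1, 811))) = Add(Rational(196, 645), Rational(1405, 811)) = Rational(1065181, 523095) ≈ 2.0363)
K = Add(14, Mul(Rational(9, 2), Pow(3, Rational(1, 2)))) (K = Add(5, Mul(Add(1, Mul(Rational(1, 2), Pow(3, Rational(1, 2)))), Add(4, 5))) = Add(5, Mul(Add(1, Mul(Rational(1, 2), Pow(3, Rational(1, 2)))), 9)) = Add(5, Add(9, Mul(Rational(9, 2), Pow(3, Rational(1, 2))))) = Add(14, Mul(Rational(9, 2), Pow(3, Rational(1, 2)))) ≈ 21.794)
Mul(I, K) = Mul(Rational(1065181, 523095), Add(14, Mul(Rational(9, 2), Pow(3, Rational(1, 2))))) = Add(Rational(14912534, 523095), Mul(Rational(3195543, 348730), Pow(3, Rational(1, 2))))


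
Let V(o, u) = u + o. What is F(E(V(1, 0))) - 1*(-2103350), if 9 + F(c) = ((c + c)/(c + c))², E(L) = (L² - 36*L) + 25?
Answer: 2103342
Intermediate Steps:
V(o, u) = o + u
E(L) = 25 + L² - 36*L
F(c) = -8 (F(c) = -9 + ((c + c)/(c + c))² = -9 + ((2*c)/((2*c)))² = -9 + ((2*c)*(1/(2*c)))² = -9 + 1² = -9 + 1 = -8)
F(E(V(1, 0))) - 1*(-2103350) = -8 - 1*(-2103350) = -8 + 2103350 = 2103342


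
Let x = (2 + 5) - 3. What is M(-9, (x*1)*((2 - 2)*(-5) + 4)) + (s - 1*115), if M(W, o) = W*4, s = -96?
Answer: -247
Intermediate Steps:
x = 4 (x = 7 - 3 = 4)
M(W, o) = 4*W
M(-9, (x*1)*((2 - 2)*(-5) + 4)) + (s - 1*115) = 4*(-9) + (-96 - 1*115) = -36 + (-96 - 115) = -36 - 211 = -247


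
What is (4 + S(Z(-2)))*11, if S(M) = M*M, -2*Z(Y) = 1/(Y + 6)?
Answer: 2827/64 ≈ 44.172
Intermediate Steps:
Z(Y) = -1/(2*(6 + Y)) (Z(Y) = -1/(2*(Y + 6)) = -1/(2*(6 + Y)))
S(M) = M²
(4 + S(Z(-2)))*11 = (4 + (-1/(12 + 2*(-2)))²)*11 = (4 + (-1/(12 - 4))²)*11 = (4 + (-1/8)²)*11 = (4 + (-1*⅛)²)*11 = (4 + (-⅛)²)*11 = (4 + 1/64)*11 = (257/64)*11 = 2827/64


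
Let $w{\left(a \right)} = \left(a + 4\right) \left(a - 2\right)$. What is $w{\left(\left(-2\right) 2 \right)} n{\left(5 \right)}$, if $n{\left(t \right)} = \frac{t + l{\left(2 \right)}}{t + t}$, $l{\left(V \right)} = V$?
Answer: $0$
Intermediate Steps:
$n{\left(t \right)} = \frac{2 + t}{2 t}$ ($n{\left(t \right)} = \frac{t + 2}{t + t} = \frac{2 + t}{2 t}$)
$w{\left(a \right)} = \left(-2 + a\right) \left(4 + a\right)$ ($w{\left(a \right)} = \left(4 + a\right) \left(-2 + a\right) = \left(-2 + a\right) \left(4 + a\right)$)
$w{\left(\left(-2\right) 2 \right)} n{\left(5 \right)} = \left(-8 + \left(\left(-2\right) 2\right)^{2} + 2 \left(\left(-2\right) 2\right)\right) \frac{2 + 5}{2 \cdot 5} = \left(-8 + \left(-4\right)^{2} + 2 \left(-4\right)\right) \frac{1}{2} \cdot \frac{1}{5} \cdot 7 = \left(-8 + 16 - 8\right) \frac{7}{10} = 0 \cdot \frac{7}{10} = 0$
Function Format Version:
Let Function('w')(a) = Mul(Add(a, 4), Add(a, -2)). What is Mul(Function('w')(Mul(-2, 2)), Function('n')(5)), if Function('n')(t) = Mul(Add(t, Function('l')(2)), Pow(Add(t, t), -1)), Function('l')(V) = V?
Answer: 0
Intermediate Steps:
Function('n')(t) = Mul(Rational(1, 2), Pow(t, -1), Add(2, t)) (Function('n')(t) = Mul(Add(t, 2), Pow(Add(t, t), -1)) = Mul(Add(2, t), Pow(Mul(2, t), -1)) = Mul(Add(2, t), Mul(Rational(1, 2), Pow(t, -1))) = Mul(Rational(1, 2), Pow(t, -1), Add(2, t)))
Function('w')(a) = Mul(Add(-2, a), Add(4, a)) (Function('w')(a) = Mul(Add(4, a), Add(-2, a)) = Mul(Add(-2, a), Add(4, a)))
Mul(Function('w')(Mul(-2, 2)), Function('n')(5)) = Mul(Add(-8, Pow(Mul(-2, 2), 2), Mul(2, Mul(-2, 2))), Mul(Rational(1, 2), Pow(5, -1), Add(2, 5))) = Mul(Add(-8, Pow(-4, 2), Mul(2, -4)), Mul(Rational(1, 2), Rational(1, 5), 7)) = Mul(Add(-8, 16, -8), Rational(7, 10)) = Mul(0, Rational(7, 10)) = 0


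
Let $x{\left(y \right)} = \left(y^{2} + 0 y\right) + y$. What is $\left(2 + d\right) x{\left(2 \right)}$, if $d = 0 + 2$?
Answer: $24$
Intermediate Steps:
$x{\left(y \right)} = y + y^{2}$ ($x{\left(y \right)} = \left(y^{2} + 0\right) + y = y^{2} + y = y + y^{2}$)
$d = 2$
$\left(2 + d\right) x{\left(2 \right)} = \left(2 + 2\right) 2 \left(1 + 2\right) = 4 \cdot 2 \cdot 3 = 4 \cdot 6 = 24$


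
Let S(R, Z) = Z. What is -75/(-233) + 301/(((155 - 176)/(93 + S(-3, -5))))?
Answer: -881447/699 ≈ -1261.0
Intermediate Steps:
-75/(-233) + 301/(((155 - 176)/(93 + S(-3, -5)))) = -75/(-233) + 301/(((155 - 176)/(93 - 5))) = -75*(-1/233) + 301/((-21/88)) = 75/233 + 301/((-21*1/88)) = 75/233 + 301/(-21/88) = 75/233 + 301*(-88/21) = 75/233 - 3784/3 = -881447/699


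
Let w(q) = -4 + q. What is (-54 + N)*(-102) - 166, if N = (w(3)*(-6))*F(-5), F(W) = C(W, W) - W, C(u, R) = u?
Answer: 5342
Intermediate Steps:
F(W) = 0 (F(W) = W - W = 0)
N = 0 (N = ((-4 + 3)*(-6))*0 = -1*(-6)*0 = 6*0 = 0)
(-54 + N)*(-102) - 166 = (-54 + 0)*(-102) - 166 = -54*(-102) - 166 = 5508 - 166 = 5342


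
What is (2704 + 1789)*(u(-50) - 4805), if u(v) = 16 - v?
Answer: -21292327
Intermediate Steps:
(2704 + 1789)*(u(-50) - 4805) = (2704 + 1789)*((16 - 1*(-50)) - 4805) = 4493*((16 + 50) - 4805) = 4493*(66 - 4805) = 4493*(-4739) = -21292327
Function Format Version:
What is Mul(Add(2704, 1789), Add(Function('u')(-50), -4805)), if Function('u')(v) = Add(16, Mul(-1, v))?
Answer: -21292327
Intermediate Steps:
Mul(Add(2704, 1789), Add(Function('u')(-50), -4805)) = Mul(Add(2704, 1789), Add(Add(16, Mul(-1, -50)), -4805)) = Mul(4493, Add(Add(16, 50), -4805)) = Mul(4493, Add(66, -4805)) = Mul(4493, -4739) = -21292327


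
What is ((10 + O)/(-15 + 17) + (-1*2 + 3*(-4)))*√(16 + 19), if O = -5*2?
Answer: -14*√35 ≈ -82.825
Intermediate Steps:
O = -10
((10 + O)/(-15 + 17) + (-1*2 + 3*(-4)))*√(16 + 19) = ((10 - 10)/(-15 + 17) + (-1*2 + 3*(-4)))*√(16 + 19) = (0/2 + (-2 - 12))*√35 = (0*(½) - 14)*√35 = (0 - 14)*√35 = -14*√35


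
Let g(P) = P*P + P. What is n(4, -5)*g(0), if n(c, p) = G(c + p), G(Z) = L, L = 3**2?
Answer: 0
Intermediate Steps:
L = 9
G(Z) = 9
n(c, p) = 9
g(P) = P + P**2 (g(P) = P**2 + P = P + P**2)
n(4, -5)*g(0) = 9*(0*(1 + 0)) = 9*(0*1) = 9*0 = 0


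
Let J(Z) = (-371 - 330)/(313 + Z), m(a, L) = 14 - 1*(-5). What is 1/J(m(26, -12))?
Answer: -332/701 ≈ -0.47361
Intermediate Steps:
m(a, L) = 19 (m(a, L) = 14 + 5 = 19)
J(Z) = -701/(313 + Z)
1/J(m(26, -12)) = 1/(-701/(313 + 19)) = 1/(-701/332) = -332/701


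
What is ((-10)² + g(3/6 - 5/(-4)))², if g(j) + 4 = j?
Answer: 152881/16 ≈ 9555.1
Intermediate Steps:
g(j) = -4 + j
((-10)² + g(3/6 - 5/(-4)))² = ((-10)² + (-4 + (3/6 - 5/(-4))))² = (100 + (-4 + (3*(⅙) - 5*(-¼))))² = (100 + (-4 + (½ + 5/4)))² = (100 + (-4 + 7/4))² = (100 - 9/4)² = (391/4)² = 152881/16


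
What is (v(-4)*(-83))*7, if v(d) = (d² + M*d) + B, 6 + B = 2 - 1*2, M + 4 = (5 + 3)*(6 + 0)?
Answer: 96446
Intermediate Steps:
M = 44 (M = -4 + (5 + 3)*(6 + 0) = -4 + 8*6 = -4 + 48 = 44)
B = -6 (B = -6 + (2 - 1*2) = -6 + (2 - 2) = -6 + 0 = -6)
v(d) = -6 + d² + 44*d (v(d) = (d² + 44*d) - 6 = -6 + d² + 44*d)
(v(-4)*(-83))*7 = ((-6 + (-4)² + 44*(-4))*(-83))*7 = ((-6 + 16 - 176)*(-83))*7 = -166*(-83)*7 = 13778*7 = 96446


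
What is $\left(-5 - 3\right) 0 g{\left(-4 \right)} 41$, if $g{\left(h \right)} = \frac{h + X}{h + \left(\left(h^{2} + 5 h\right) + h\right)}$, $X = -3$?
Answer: $0$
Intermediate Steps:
$g{\left(h \right)} = \frac{-3 + h}{h^{2} + 7 h}$ ($g{\left(h \right)} = \frac{h - 3}{h + \left(\left(h^{2} + 5 h\right) + h\right)} = \frac{-3 + h}{h + \left(h^{2} + 6 h\right)} = \frac{-3 + h}{h^{2} + 7 h}$)
$\left(-5 - 3\right) 0 g{\left(-4 \right)} 41 = \left(-5 - 3\right) 0 \frac{-3 - 4}{\left(-4\right) \left(7 - 4\right)} 41 = \left(-8\right) 0 \left(\left(- \frac{1}{4}\right) \frac{1}{3} \left(-7\right)\right) 41 = 0 \left(\left(- \frac{1}{4}\right) \frac{1}{3} \left(-7\right)\right) 41 = 0 \cdot \frac{7}{12} \cdot 41 = 0 \cdot 41 = 0$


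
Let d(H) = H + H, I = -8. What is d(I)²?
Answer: 256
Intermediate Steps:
d(H) = 2*H
d(I)² = (2*(-8))² = (-16)² = 256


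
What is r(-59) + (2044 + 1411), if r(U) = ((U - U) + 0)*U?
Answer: 3455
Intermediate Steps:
r(U) = 0 (r(U) = (0 + 0)*U = 0*U = 0)
r(-59) + (2044 + 1411) = 0 + (2044 + 1411) = 0 + 3455 = 3455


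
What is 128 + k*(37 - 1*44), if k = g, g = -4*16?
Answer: 576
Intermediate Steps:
g = -64
k = -64
128 + k*(37 - 1*44) = 128 - 64*(37 - 1*44) = 128 - 64*(37 - 44) = 128 - 64*(-7) = 128 + 448 = 576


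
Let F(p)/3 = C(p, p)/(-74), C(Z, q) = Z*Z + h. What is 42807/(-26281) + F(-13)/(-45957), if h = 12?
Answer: -48521515181/29792299286 ≈ -1.6287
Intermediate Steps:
C(Z, q) = 12 + Z**2 (C(Z, q) = Z*Z + 12 = Z**2 + 12 = 12 + Z**2)
F(p) = -18/37 - 3*p**2/74 (F(p) = 3*((12 + p**2)/(-74)) = 3*((12 + p**2)*(-1/74)) = 3*(-6/37 - p**2/74) = -18/37 - 3*p**2/74)
42807/(-26281) + F(-13)/(-45957) = 42807/(-26281) + (-18/37 - 3/74*(-13)**2)/(-45957) = 42807*(-1/26281) + (-18/37 - 3/74*169)*(-1/45957) = -42807/26281 + (-18/37 - 507/74)*(-1/45957) = -42807/26281 - 543/74*(-1/45957) = -42807/26281 + 181/1133606 = -48521515181/29792299286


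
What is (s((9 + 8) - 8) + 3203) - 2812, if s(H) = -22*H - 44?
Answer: 149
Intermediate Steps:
s(H) = -44 - 22*H
(s((9 + 8) - 8) + 3203) - 2812 = ((-44 - 22*((9 + 8) - 8)) + 3203) - 2812 = ((-44 - 22*(17 - 8)) + 3203) - 2812 = ((-44 - 22*9) + 3203) - 2812 = ((-44 - 198) + 3203) - 2812 = (-242 + 3203) - 2812 = 2961 - 2812 = 149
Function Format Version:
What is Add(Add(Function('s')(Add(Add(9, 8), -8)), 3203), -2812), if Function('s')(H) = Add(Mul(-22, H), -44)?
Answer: 149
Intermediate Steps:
Function('s')(H) = Add(-44, Mul(-22, H))
Add(Add(Function('s')(Add(Add(9, 8), -8)), 3203), -2812) = Add(Add(Add(-44, Mul(-22, Add(Add(9, 8), -8))), 3203), -2812) = Add(Add(Add(-44, Mul(-22, Add(17, -8))), 3203), -2812) = Add(Add(Add(-44, Mul(-22, 9)), 3203), -2812) = Add(Add(Add(-44, -198), 3203), -2812) = Add(Add(-242, 3203), -2812) = Add(2961, -2812) = 149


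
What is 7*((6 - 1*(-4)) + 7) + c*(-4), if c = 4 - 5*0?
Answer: 103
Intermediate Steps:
c = 4 (c = 4 + 0 = 4)
7*((6 - 1*(-4)) + 7) + c*(-4) = 7*((6 - 1*(-4)) + 7) + 4*(-4) = 7*((6 + 4) + 7) - 16 = 7*(10 + 7) - 16 = 7*17 - 16 = 119 - 16 = 103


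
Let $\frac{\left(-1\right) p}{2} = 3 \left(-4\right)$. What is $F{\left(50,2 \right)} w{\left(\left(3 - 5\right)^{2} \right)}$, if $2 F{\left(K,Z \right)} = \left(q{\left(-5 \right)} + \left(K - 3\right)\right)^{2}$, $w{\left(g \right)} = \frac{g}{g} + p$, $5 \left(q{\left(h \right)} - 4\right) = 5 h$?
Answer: $26450$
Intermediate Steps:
$p = 24$ ($p = - 2 \cdot 3 \left(-4\right) = \left(-2\right) \left(-12\right) = 24$)
$q{\left(h \right)} = 4 + h$ ($q{\left(h \right)} = 4 + \frac{5 h}{5} = 4 + h$)
$w{\left(g \right)} = 25$ ($w{\left(g \right)} = \frac{g}{g} + 24 = 1 + 24 = 25$)
$F{\left(K,Z \right)} = \frac{\left(-4 + K\right)^{2}}{2}$ ($F{\left(K,Z \right)} = \frac{\left(\left(4 - 5\right) + \left(K - 3\right)\right)^{2}}{2} = \frac{\left(-1 + \left(-3 + K\right)\right)^{2}}{2} = \frac{\left(-4 + K\right)^{2}}{2}$)
$F{\left(50,2 \right)} w{\left(\left(3 - 5\right)^{2} \right)} = \frac{\left(-4 + 50\right)^{2}}{2} \cdot 25 = \frac{46^{2}}{2} \cdot 25 = \frac{1}{2} \cdot 2116 \cdot 25 = 1058 \cdot 25 = 26450$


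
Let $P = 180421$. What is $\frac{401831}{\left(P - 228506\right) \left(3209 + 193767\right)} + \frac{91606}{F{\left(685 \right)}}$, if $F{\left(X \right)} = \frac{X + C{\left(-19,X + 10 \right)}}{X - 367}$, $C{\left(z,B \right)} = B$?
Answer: $\frac{919713833322243}{43569318416} \approx 21109.0$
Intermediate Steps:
$F{\left(X \right)} = \frac{10 + 2 X}{-367 + X}$ ($F{\left(X \right)} = \frac{X + \left(X + 10\right)}{X - 367} = \frac{X + \left(10 + X\right)}{-367 + X} = \frac{10 + 2 X}{-367 + X}$)
$\frac{401831}{\left(P - 228506\right) \left(3209 + 193767\right)} + \frac{91606}{F{\left(685 \right)}} = \frac{401831}{\left(180421 - 228506\right) \left(3209 + 193767\right)} + \frac{91606}{2 \frac{1}{-367 + 685} \left(5 + 685\right)} = \frac{401831}{\left(-48085\right) 196976} + \frac{91606}{2 \cdot \frac{1}{318} \cdot 690} = \frac{401831}{-9471590960} + \frac{91606}{2 \cdot \frac{1}{318} \cdot 690} = 401831 \left(- \frac{1}{9471590960}\right) + \frac{91606}{\frac{230}{53}} = - \frac{401831}{9471590960} + 91606 \cdot \frac{53}{230} = - \frac{401831}{9471590960} + \frac{2427559}{115} = \frac{919713833322243}{43569318416}$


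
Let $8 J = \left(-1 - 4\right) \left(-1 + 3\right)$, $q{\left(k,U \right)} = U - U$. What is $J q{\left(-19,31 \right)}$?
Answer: $0$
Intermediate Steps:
$q{\left(k,U \right)} = 0$
$J = - \frac{5}{4}$ ($J = \frac{\left(-1 - 4\right) \left(-1 + 3\right)}{8} = \frac{\left(-1 - 4\right) 2}{8} = \frac{\left(-5\right) 2}{8} = \frac{1}{8} \left(-10\right) = - \frac{5}{4} \approx -1.25$)
$J q{\left(-19,31 \right)} = \left(- \frac{5}{4}\right) 0 = 0$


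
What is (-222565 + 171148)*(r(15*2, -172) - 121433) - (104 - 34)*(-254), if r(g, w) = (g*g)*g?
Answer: 4855479341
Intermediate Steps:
r(g, w) = g³ (r(g, w) = g²*g = g³)
(-222565 + 171148)*(r(15*2, -172) - 121433) - (104 - 34)*(-254) = (-222565 + 171148)*((15*2)³ - 121433) - (104 - 34)*(-254) = -51417*(30³ - 121433) - 70*(-254) = -51417*(27000 - 121433) - 1*(-17780) = -51417*(-94433) + 17780 = 4855461561 + 17780 = 4855479341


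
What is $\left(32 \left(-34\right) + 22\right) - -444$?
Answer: $-622$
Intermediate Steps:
$\left(32 \left(-34\right) + 22\right) - -444 = \left(-1088 + 22\right) + 444 = -1066 + 444 = -622$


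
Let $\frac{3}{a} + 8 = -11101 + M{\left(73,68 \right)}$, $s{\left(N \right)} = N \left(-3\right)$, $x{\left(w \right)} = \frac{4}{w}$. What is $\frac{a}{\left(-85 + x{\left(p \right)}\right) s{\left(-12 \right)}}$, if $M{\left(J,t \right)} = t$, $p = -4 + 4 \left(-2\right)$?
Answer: $\frac{1}{11305984} \approx 8.8449 \cdot 10^{-8}$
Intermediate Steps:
$p = -12$ ($p = -4 - 8 = -12$)
$s{\left(N \right)} = - 3 N$
$a = - \frac{3}{11041}$ ($a = \frac{3}{-8 + \left(-11101 + 68\right)} = \frac{3}{-8 - 11033} = \frac{3}{-11041} = 3 \left(- \frac{1}{11041}\right) = - \frac{3}{11041} \approx -0.00027171$)
$\frac{a}{\left(-85 + x{\left(p \right)}\right) s{\left(-12 \right)}} = - \frac{3}{11041 \left(-85 + \frac{4}{-12}\right) \left(\left(-3\right) \left(-12\right)\right)} = - \frac{3}{11041 \left(-85 + 4 \left(- \frac{1}{12}\right)\right) 36} = - \frac{3}{11041 \left(-85 - \frac{1}{3}\right) 36} = - \frac{3}{11041 \left(\left(- \frac{256}{3}\right) 36\right)} = - \frac{3}{11041 \left(-3072\right)} = \left(- \frac{3}{11041}\right) \left(- \frac{1}{3072}\right) = \frac{1}{11305984}$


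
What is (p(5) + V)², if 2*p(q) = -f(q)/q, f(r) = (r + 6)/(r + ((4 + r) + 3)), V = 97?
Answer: 271557441/28900 ≈ 9396.5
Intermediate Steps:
f(r) = (6 + r)/(7 + 2*r) (f(r) = (6 + r)/(r + (7 + r)) = (6 + r)/(7 + 2*r))
p(q) = -(6 + q)/(2*q*(7 + 2*q)) (p(q) = (-(6 + q)/(7 + 2*q)/q)/2 = (-(6 + q)/(q*(7 + 2*q)))/2 = -(6 + q)/(2*q*(7 + 2*q)))
(p(5) + V)² = ((½)*(-6 - 1*5)/(5*(7 + 2*5)) + 97)² = ((½)*(⅕)*(-6 - 5)/(7 + 10) + 97)² = ((½)*(⅕)*(-11)/17 + 97)² = ((½)*(⅕)*(1/17)*(-11) + 97)² = (-11/170 + 97)² = (16479/170)² = 271557441/28900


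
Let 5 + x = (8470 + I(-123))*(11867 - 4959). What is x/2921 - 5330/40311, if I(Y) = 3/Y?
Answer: 96702792042487/4827685671 ≈ 20031.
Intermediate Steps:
x = 2398934047/41 (x = -5 + (8470 + 3/(-123))*(11867 - 4959) = -5 + (8470 + 3*(-1/123))*6908 = -5 + (8470 - 1/41)*6908 = -5 + (347269/41)*6908 = -5 + 2398934252/41 = 2398934047/41 ≈ 5.8511e+7)
x/2921 - 5330/40311 = (2398934047/41)/2921 - 5330/40311 = (2398934047/41)*(1/2921) - 5330*1/40311 = 2398934047/119761 - 5330/40311 = 96702792042487/4827685671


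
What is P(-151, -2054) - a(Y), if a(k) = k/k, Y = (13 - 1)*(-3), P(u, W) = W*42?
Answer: -86269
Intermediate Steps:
P(u, W) = 42*W
Y = -36 (Y = 12*(-3) = -36)
a(k) = 1
P(-151, -2054) - a(Y) = 42*(-2054) - 1*1 = -86268 - 1 = -86269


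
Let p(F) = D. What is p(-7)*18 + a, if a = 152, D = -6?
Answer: 44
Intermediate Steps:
p(F) = -6
p(-7)*18 + a = -6*18 + 152 = -108 + 152 = 44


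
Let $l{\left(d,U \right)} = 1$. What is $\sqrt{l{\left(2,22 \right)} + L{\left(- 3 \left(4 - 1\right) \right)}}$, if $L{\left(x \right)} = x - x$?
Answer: $1$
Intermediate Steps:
$L{\left(x \right)} = 0$
$\sqrt{l{\left(2,22 \right)} + L{\left(- 3 \left(4 - 1\right) \right)}} = \sqrt{1 + 0} = \sqrt{1} = 1$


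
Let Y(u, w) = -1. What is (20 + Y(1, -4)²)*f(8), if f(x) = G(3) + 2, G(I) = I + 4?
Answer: 189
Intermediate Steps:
G(I) = 4 + I
f(x) = 9 (f(x) = (4 + 3) + 2 = 7 + 2 = 9)
(20 + Y(1, -4)²)*f(8) = (20 + (-1)²)*9 = (20 + 1)*9 = 21*9 = 189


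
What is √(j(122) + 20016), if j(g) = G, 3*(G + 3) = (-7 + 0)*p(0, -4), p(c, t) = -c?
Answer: √20013 ≈ 141.47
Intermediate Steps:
G = -3 (G = -3 + ((-7 + 0)*(-1*0))/3 = -3 + (-7*0)/3 = -3 + (⅓)*0 = -3 + 0 = -3)
j(g) = -3
√(j(122) + 20016) = √(-3 + 20016) = √20013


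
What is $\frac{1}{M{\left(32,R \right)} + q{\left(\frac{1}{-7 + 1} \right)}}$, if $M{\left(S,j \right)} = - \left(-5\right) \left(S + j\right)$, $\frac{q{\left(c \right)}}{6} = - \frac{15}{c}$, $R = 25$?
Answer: $\frac{1}{825} \approx 0.0012121$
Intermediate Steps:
$q{\left(c \right)} = - \frac{90}{c}$ ($q{\left(c \right)} = 6 \left(- \frac{15}{c}\right) = - \frac{90}{c}$)
$M{\left(S,j \right)} = 5 S + 5 j$ ($M{\left(S,j \right)} = - (- 5 S - 5 j) = 5 S + 5 j$)
$\frac{1}{M{\left(32,R \right)} + q{\left(\frac{1}{-7 + 1} \right)}} = \frac{1}{\left(5 \cdot 32 + 5 \cdot 25\right) - \frac{90}{\frac{1}{-7 + 1}}} = \frac{1}{\left(160 + 125\right) - \frac{90}{\frac{1}{-6}}} = \frac{1}{285 - \frac{90}{- \frac{1}{6}}} = \frac{1}{285 - -540} = \frac{1}{285 + 540} = \frac{1}{825}$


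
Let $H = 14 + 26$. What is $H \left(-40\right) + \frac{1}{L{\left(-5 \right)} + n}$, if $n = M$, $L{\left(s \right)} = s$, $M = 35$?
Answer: $- \frac{47999}{30} \approx -1600.0$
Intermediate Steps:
$n = 35$
$H = 40$
$H \left(-40\right) + \frac{1}{L{\left(-5 \right)} + n} = 40 \left(-40\right) + \frac{1}{-5 + 35} = -1600 + \frac{1}{30} = - \frac{47999}{30}$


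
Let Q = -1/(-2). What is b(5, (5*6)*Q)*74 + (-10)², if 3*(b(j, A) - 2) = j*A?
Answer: 2098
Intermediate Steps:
Q = ½ (Q = -1*(-½) = ½ ≈ 0.50000)
b(j, A) = 2 + A*j/3 (b(j, A) = 2 + (j*A)/3 = 2 + (A*j)/3 = 2 + A*j/3)
b(5, (5*6)*Q)*74 + (-10)² = (2 + (⅓)*((5*6)*(½))*5)*74 + (-10)² = (2 + (⅓)*(30*(½))*5)*74 + 100 = (2 + (⅓)*15*5)*74 + 100 = (2 + 25)*74 + 100 = 27*74 + 100 = 1998 + 100 = 2098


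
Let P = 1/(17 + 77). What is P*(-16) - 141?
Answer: -6635/47 ≈ -141.17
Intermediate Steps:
P = 1/94 ≈ 0.010638
P*(-16) - 141 = (1/94)*(-16) - 141 = -8/47 - 141 = -6635/47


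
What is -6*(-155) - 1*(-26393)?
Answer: 27323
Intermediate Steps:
-6*(-155) - 1*(-26393) = 930 + 26393 = 27323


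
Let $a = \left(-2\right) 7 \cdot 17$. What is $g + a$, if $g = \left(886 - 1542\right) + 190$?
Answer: $-704$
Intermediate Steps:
$a = -238$ ($a = \left(-14\right) 17 = -238$)
$g = -466$ ($g = -656 + 190 = -466$)
$g + a = -466 - 238 = -704$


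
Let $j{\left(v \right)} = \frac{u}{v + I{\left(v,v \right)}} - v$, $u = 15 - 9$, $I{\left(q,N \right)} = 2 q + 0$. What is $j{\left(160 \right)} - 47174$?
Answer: $- \frac{3786719}{80} \approx -47334.0$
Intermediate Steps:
$I{\left(q,N \right)} = 2 q$
$u = 6$ ($u = 15 - 9 = 6$)
$j{\left(v \right)} = - v + \frac{2}{v}$ ($j{\left(v \right)} = \frac{6}{v + 2 v} - v = \frac{6}{3 v} - v = 6 \frac{1}{3 v} - v = \frac{2}{v} - v = - v + \frac{2}{v}$)
$j{\left(160 \right)} - 47174 = \left(\left(-1\right) 160 + \frac{2}{160}\right) - 47174 = \left(-160 + 2 \cdot \frac{1}{160}\right) - 47174 = \left(-160 + \frac{1}{80}\right) - 47174 = - \frac{12799}{80} - 47174 = - \frac{3786719}{80}$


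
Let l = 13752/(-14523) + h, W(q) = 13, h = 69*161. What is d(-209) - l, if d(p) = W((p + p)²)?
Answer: -53711152/4841 ≈ -11095.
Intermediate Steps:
h = 11109
d(p) = 13
l = 53774085/4841 (l = 13752/(-14523) + 11109 = 13752*(-1/14523) + 11109 = -4584/4841 + 11109 = 53774085/4841 ≈ 11108.)
d(-209) - l = 13 - 1*53774085/4841 = 13 - 53774085/4841 = -53711152/4841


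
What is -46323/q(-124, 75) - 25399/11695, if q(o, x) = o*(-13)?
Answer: -582690673/18852340 ≈ -30.908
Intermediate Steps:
q(o, x) = -13*o
-46323/q(-124, 75) - 25399/11695 = -46323/((-13*(-124))) - 25399/11695 = -46323/1612 - 25399*1/11695 = -46323*1/1612 - 25399/11695 = -46323/1612 - 25399/11695 = -582690673/18852340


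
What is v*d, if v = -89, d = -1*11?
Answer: 979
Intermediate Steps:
d = -11
v*d = -89*(-11) = 979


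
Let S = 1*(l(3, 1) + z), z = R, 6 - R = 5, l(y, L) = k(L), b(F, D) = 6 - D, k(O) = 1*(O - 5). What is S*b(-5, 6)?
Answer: 0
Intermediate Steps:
k(O) = -5 + O (k(O) = 1*(-5 + O) = -5 + O)
l(y, L) = -5 + L
R = 1 (R = 6 - 1*5 = 6 - 5 = 1)
z = 1
S = -3 (S = 1*((-5 + 1) + 1) = 1*(-4 + 1) = 1*(-3) = -3)
S*b(-5, 6) = -3*(6 - 1*6) = -3*(6 - 6) = -3*0 = 0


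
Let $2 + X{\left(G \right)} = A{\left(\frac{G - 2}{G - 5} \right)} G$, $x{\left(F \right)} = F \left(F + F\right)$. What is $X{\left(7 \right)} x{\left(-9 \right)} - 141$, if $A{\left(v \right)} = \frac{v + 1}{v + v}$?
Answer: $\frac{1644}{5} \approx 328.8$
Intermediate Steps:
$A{\left(v \right)} = \frac{1 + v}{2 v}$
$x{\left(F \right)} = 2 F^{2}$ ($x{\left(F \right)} = F 2 F = 2 F^{2}$)
$X{\left(G \right)} = -2 + \frac{G \left(1 + \frac{-2 + G}{-5 + G}\right) \left(-5 + G\right)}{2 \left(-2 + G\right)}$ ($X{\left(G \right)} = -2 + \frac{1 + \frac{G - 2}{G - 5}}{2 \frac{G - 2}{G - 5}} G = -2 + \frac{1 + \frac{-2 + G}{-5 + G}}{2 \frac{-2 + G}{-5 + G}} G = -2 + \frac{\frac{-5 + G}{-2 + G} \left(1 + \frac{-2 + G}{-5 + G}\right)}{2} G = -2 + \frac{\left(1 + \frac{-2 + G}{-5 + G}\right) \left(-5 + G\right)}{2 \left(-2 + G\right)} G = -2 + \frac{G \left(1 + \frac{-2 + G}{-5 + G}\right) \left(-5 + G\right)}{2 \left(-2 + G\right)}$)
$X{\left(7 \right)} x{\left(-9 \right)} - 141 = \frac{4 + 7^{2} - \frac{77}{2}}{-2 + 7} \cdot 2 \left(-9\right)^{2} - 141 = \frac{4 + 49 - \frac{77}{2}}{5} \cdot 2 \cdot 81 - 141 = \frac{1}{5} \cdot \frac{29}{2} \cdot 162 - 141 = \frac{29}{10} \cdot 162 - 141 = \frac{2349}{5} - 141 = \frac{1644}{5}$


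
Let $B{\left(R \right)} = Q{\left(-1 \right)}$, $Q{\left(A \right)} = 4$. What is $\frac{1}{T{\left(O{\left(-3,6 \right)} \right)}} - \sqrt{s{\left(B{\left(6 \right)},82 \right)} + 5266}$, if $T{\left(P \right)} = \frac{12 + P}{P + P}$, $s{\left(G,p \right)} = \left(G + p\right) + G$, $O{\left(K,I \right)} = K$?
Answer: $- \frac{2}{3} - 2 \sqrt{1339} \approx -73.851$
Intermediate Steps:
$B{\left(R \right)} = 4$
$s{\left(G,p \right)} = p + 2 G$
$T{\left(P \right)} = \frac{12 + P}{2 P}$
$\frac{1}{T{\left(O{\left(-3,6 \right)} \right)}} - \sqrt{s{\left(B{\left(6 \right)},82 \right)} + 5266} = \frac{1}{\frac{1}{2} \frac{1}{-3} \left(12 - 3\right)} - \sqrt{\left(82 + 2 \cdot 4\right) + 5266} = \frac{1}{\frac{1}{2} \left(- \frac{1}{3}\right) 9} - \sqrt{\left(82 + 8\right) + 5266} = \frac{1}{- \frac{3}{2}} - \sqrt{90 + 5266} = - \frac{2}{3} - \sqrt{5356} = - \frac{2}{3} - 2 \sqrt{1339}$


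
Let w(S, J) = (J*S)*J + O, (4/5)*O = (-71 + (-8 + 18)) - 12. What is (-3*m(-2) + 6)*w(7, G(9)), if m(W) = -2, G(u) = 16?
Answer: 20409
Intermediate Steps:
O = -365/4 (O = 5*((-71 + (-8 + 18)) - 12)/4 = 5*((-71 + 10) - 12)/4 = 5*(-61 - 12)/4 = (5/4)*(-73) = -365/4 ≈ -91.250)
w(S, J) = -365/4 + S*J**2 (w(S, J) = (J*S)*J - 365/4 = S*J**2 - 365/4 = -365/4 + S*J**2)
(-3*m(-2) + 6)*w(7, G(9)) = (-3*(-2) + 6)*(-365/4 + 7*16**2) = (6 + 6)*(-365/4 + 7*256) = 12*(-365/4 + 1792) = 12*(6803/4) = 20409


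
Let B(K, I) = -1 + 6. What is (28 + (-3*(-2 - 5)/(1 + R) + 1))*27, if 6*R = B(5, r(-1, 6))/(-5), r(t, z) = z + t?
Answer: 7317/5 ≈ 1463.4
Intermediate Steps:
r(t, z) = t + z
B(K, I) = 5
R = -⅙ (R = (5/(-5))/6 = (5*(-⅕))/6 = (⅙)*(-1) = -⅙ ≈ -0.16667)
(28 + (-3*(-2 - 5)/(1 + R) + 1))*27 = (28 + (-3*(-2 - 5)/(1 - ⅙) + 1))*27 = (28 + (-(-21)/⅚ + 1))*27 = (28 + (-(-21)*6/5 + 1))*27 = (28 + (-3*(-42/5) + 1))*27 = (28 + (126/5 + 1))*27 = (28 + 131/5)*27 = (271/5)*27 = 7317/5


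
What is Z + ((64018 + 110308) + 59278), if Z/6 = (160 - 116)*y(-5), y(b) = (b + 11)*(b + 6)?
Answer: 235188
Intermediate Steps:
y(b) = (6 + b)*(11 + b) (y(b) = (11 + b)*(6 + b) = (6 + b)*(11 + b))
Z = 1584 (Z = 6*((160 - 116)*(66 + (-5)² + 17*(-5))) = 6*(44*(66 + 25 - 85)) = 6*(44*6) = 6*264 = 1584)
Z + ((64018 + 110308) + 59278) = 1584 + ((64018 + 110308) + 59278) = 1584 + (174326 + 59278) = 1584 + 233604 = 235188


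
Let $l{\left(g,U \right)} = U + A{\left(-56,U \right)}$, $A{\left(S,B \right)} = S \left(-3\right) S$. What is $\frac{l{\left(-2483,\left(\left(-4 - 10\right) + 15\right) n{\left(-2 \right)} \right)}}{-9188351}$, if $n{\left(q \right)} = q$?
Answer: $\frac{9410}{9188351} \approx 0.0010241$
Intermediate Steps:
$A{\left(S,B \right)} = - 3 S^{2}$ ($A{\left(S,B \right)} = - 3 S S = - 3 S^{2}$)
$l{\left(g,U \right)} = -9408 + U$ ($l{\left(g,U \right)} = U - 3 \left(-56\right)^{2} = U - 9408 = -9408 + U$)
$\frac{l{\left(-2483,\left(\left(-4 - 10\right) + 15\right) n{\left(-2 \right)} \right)}}{-9188351} = \frac{-9408 + \left(\left(-4 - 10\right) + 15\right) \left(-2\right)}{-9188351} = \left(-9408 + \left(\left(-4 - 10\right) + 15\right) \left(-2\right)\right) \left(- \frac{1}{9188351}\right) = \left(-9408 + \left(-14 + 15\right) \left(-2\right)\right) \left(- \frac{1}{9188351}\right) = \left(-9408 + 1 \left(-2\right)\right) \left(- \frac{1}{9188351}\right) = \left(-9408 - 2\right) \left(- \frac{1}{9188351}\right) = \left(-9410\right) \left(- \frac{1}{9188351}\right) = \frac{9410}{9188351}$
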